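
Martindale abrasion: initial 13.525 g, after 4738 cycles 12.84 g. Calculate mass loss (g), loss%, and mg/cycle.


Mass loss = 0.685 g
Loss = 5.06%
Rate = 0.145 mg/cycle

Loss = 13.525 - 12.84 = 0.685 g
Loss% = 0.685 / 13.525 x 100 = 5.06%
Rate = 0.685 / 4738 x 1000 = 0.145 mg/cycle


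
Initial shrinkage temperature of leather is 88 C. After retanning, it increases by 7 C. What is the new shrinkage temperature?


95 C

New Ts = 88 + 7 = 95 C


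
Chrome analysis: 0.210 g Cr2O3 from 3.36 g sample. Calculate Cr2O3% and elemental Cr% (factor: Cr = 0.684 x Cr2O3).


Cr2O3% = 0.210 / 3.36 x 100 = 6.25%
Cr% = 6.25 x 0.684 = 4.28%


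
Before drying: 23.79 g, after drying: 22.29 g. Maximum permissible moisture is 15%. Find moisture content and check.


MC = (23.79 - 22.29) / 23.79 x 100 = 6.3%
Maximum: 15%
Acceptable: Yes


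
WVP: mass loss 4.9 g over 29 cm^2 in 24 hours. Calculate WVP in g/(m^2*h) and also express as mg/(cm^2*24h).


WVP = 4.9 / (29 x 24) x 10000 = 70.40 g/(m^2*h)
Mass loss in mg = 4.9 x 1000 = 4900 mg
Per cm^2 per 24h in mg: 4900 x 24 / (29 x 24) = 117600 / 696 = 168.97 mg/(cm^2*24h)


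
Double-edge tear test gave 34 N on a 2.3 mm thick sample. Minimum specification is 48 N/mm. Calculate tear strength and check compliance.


Tear strength = 14.8 N/mm
Compliant: No

Tear strength = 34 / 2.3 = 14.8 N/mm
Required minimum = 48 N/mm
Compliant: No


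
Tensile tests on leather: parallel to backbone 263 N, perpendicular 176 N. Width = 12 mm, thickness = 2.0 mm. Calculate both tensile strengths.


Parallel = 10.96 N/mm^2
Perpendicular = 7.33 N/mm^2

Area = 12 x 2.0 = 24.0 mm^2
TS (parallel) = 263 / 24.0 = 10.96 N/mm^2
TS (perpendicular) = 176 / 24.0 = 7.33 N/mm^2


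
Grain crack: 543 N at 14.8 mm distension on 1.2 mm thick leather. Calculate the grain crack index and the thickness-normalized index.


Crack index = 543 / 14.8 = 36.7 N/mm
Normalized = 36.7 / 1.2 = 30.6 N/mm per mm


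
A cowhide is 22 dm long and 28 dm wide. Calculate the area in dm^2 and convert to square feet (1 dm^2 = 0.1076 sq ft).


616 dm^2
66.28 sq ft

Area = 22 x 28 = 616 dm^2
Conversion: 616 x 0.1076 = 66.28 sq ft


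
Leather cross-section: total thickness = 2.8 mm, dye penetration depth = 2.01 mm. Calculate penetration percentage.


Penetration% = 2.01 / 2.8 x 100
Penetration = 71.8%


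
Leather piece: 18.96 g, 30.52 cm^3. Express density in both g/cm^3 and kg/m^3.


Density = 18.96 / 30.52 = 0.621 g/cm^3
Convert: 0.621 x 1000 = 621 kg/m^3


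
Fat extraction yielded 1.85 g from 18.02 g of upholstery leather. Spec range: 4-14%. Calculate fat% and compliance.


Fat% = 1.85 / 18.02 x 100 = 10.3%
Spec range: 4-14%
Compliant: Yes


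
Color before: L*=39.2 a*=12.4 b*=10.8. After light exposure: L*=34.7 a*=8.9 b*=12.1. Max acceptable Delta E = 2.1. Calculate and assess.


dL = -4.5, da = -3.5, db = 1.3
dE = sqrt((-4.5)^2 + (-3.5)^2 + (1.3)^2) = 5.85
Max = 2.1
Passes: No


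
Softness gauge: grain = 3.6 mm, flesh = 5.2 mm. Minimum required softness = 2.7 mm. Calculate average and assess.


Average = (3.6 + 5.2) / 2 = 4.40 mm
Minimum = 2.7 mm
Meets requirement: Yes


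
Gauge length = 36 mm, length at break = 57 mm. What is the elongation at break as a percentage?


58.3%

Extension = 57 - 36 = 21 mm
Elongation = 21 / 36 x 100 = 58.3%


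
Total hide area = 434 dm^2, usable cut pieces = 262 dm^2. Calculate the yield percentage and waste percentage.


Yield = 60.4%
Waste = 39.6%

Yield = 262 / 434 x 100 = 60.4%
Waste = 434 - 262 = 172 dm^2
Waste% = 100 - 60.4 = 39.6%


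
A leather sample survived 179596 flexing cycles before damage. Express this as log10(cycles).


5.25

log10(179596) = 5.25


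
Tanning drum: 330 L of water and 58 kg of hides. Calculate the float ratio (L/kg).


Float ratio = water / hide weight
Ratio = 330 / 58 = 5.7


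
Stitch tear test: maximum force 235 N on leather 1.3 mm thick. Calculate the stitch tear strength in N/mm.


Stitch tear strength = force / thickness
STS = 235 / 1.3 = 180.8 N/mm


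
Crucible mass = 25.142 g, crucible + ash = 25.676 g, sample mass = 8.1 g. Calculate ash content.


Ash mass = 0.534 g
Ash content = 6.59%

Ash mass = 25.676 - 25.142 = 0.534 g
Ash% = 0.534 / 8.1 x 100 = 6.59%


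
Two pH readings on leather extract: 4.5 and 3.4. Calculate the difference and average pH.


Difference = |4.5 - 3.4| = 1.1
Average = (4.5 + 3.4) / 2 = 3.95


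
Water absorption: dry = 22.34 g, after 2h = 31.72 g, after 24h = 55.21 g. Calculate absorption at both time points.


2h absorption = 42.0%
24h absorption = 147.1%

WA (2h) = (31.72 - 22.34) / 22.34 x 100 = 42.0%
WA (24h) = (55.21 - 22.34) / 22.34 x 100 = 147.1%


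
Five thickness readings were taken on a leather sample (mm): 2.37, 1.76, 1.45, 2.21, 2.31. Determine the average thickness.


2.02 mm

Sum = 2.37 + 1.76 + 1.45 + 2.21 + 2.31 = 10.10
Average = 10.10 / 5 = 2.02 mm


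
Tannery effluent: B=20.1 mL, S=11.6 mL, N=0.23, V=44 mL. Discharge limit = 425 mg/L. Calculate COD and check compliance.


COD = (20.1 - 11.6) x 0.23 x 8000 / 44 = 355.5 mg/L
Limit: 425 mg/L
Compliant: Yes


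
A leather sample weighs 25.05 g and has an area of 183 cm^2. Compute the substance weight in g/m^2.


1368.9 g/m^2

Substance weight = mass / area x 10000
SW = 25.05 / 183 x 10000
SW = 1368.9 g/m^2


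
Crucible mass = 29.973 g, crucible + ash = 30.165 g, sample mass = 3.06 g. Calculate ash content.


Ash mass = 0.192 g
Ash content = 6.27%

Ash mass = 30.165 - 29.973 = 0.192 g
Ash% = 0.192 / 3.06 x 100 = 6.27%


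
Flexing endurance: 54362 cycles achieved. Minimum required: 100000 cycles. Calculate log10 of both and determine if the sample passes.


log10(54362) = 4.74
log10(100000) = 5.00
Passes: No


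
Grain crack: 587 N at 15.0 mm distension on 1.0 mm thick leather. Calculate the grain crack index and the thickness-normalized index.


Crack index = 587 / 15.0 = 39.1 N/mm
Normalized = 39.1 / 1.0 = 39.1 N/mm per mm


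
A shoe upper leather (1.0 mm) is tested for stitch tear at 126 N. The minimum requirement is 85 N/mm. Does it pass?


STS = 126.0 N/mm
Passes: Yes


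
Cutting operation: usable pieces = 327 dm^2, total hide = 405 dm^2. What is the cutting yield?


Yield = usable / total x 100
Yield = 327 / 405 x 100 = 80.7%


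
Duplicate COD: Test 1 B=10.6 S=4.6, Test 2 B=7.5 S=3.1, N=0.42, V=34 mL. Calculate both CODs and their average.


COD1 = (10.6 - 4.6) x 0.42 x 8000 / 34 = 592.9 mg/L
COD2 = (7.5 - 3.1) x 0.42 x 8000 / 34 = 434.8 mg/L
Average = (592.9 + 434.8) / 2 = 513.9 mg/L


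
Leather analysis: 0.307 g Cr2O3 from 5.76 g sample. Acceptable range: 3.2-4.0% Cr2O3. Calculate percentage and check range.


Cr2O3 = 5.33%
Within range: No


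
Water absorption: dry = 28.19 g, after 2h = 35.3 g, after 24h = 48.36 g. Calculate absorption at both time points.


2h absorption = 25.2%
24h absorption = 71.6%


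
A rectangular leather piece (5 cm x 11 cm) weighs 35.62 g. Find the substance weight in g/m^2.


6476.4 g/m^2

Area = 5 x 11 = 55 cm^2
SW = 35.62 / 55 x 10000 = 6476.4 g/m^2


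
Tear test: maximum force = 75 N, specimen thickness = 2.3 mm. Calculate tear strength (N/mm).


32.6 N/mm


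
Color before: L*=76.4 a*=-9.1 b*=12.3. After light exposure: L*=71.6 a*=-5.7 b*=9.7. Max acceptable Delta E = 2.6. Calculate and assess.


Delta E = 6.43
Passes: No

dL = -4.8, da = 3.4, db = -2.6
dE = sqrt((-4.8)^2 + (3.4)^2 + (-2.6)^2) = 6.43
Max = 2.6
Passes: No


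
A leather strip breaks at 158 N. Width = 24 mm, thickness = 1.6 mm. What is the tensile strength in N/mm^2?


4.11 N/mm^2

Cross-sectional area = 24 x 1.6 = 38.4 mm^2
Tensile strength = 158 / 38.4 = 4.11 N/mm^2


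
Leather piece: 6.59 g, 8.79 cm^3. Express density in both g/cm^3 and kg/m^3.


Density = 6.59 / 8.79 = 0.750 g/cm^3
Convert: 0.750 x 1000 = 750 kg/m^3


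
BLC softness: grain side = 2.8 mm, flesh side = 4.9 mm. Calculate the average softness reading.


3.85 mm


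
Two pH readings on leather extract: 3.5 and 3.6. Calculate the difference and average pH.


Difference = |3.5 - 3.6| = 0.1
Average = (3.5 + 3.6) / 2 = 3.55


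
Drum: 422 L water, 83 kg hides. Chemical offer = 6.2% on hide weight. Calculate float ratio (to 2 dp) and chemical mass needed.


Float ratio = 5.08
Chemical needed = 5.146 kg

Float ratio = 422 / 83 = 5.08
Chemical = 83 x 6.2 / 100 = 5.146 kg


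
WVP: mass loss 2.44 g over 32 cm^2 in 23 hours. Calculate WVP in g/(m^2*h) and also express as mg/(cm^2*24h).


WVP = 33.15 g/(m^2*h)
Daily rate = 79.57 mg/(cm^2*24h)


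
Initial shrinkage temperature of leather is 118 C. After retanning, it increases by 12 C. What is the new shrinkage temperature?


New Ts = 118 + 12 = 130 C


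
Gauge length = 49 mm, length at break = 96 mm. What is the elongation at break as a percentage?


Extension = 96 - 49 = 47 mm
Elongation = 47 / 49 x 100 = 95.9%


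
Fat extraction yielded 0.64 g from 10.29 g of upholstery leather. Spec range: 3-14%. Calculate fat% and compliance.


Fat content = 6.2%
Compliant: Yes

Fat% = 0.64 / 10.29 x 100 = 6.2%
Spec range: 3-14%
Compliant: Yes


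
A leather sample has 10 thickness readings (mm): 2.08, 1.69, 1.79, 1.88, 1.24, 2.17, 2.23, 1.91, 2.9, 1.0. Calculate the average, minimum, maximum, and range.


Sum = 18.89
Average = 18.89 / 10 = 1.89 mm
Minimum = 1.0 mm
Maximum = 2.9 mm
Range = 2.9 - 1.0 = 1.90 mm


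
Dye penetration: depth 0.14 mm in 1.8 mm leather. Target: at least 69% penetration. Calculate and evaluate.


Penetration = 7.8%
Meets target: No

Penetration = 0.14 / 1.8 x 100 = 7.8%
Target: 69%
Meets target: No


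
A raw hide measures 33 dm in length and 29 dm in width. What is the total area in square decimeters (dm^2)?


957 dm^2

Area = length x width
Area = 33 x 29 = 957 dm^2


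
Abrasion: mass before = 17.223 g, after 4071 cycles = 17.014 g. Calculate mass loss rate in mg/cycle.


Mass loss = 17.223 - 17.014 = 0.209 g
Rate = 0.209 / 4071 x 1000 = 0.051 mg/cycle


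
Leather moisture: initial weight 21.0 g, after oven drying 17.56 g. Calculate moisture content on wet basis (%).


16.4%

Moisture = 21.0 - 17.56 = 3.44 g
MC = 3.44 / 21.0 x 100 = 16.4%


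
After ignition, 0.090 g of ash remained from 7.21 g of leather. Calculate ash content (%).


1.25%

Ash% = 0.090 / 7.21 x 100
Ash% = 1.25%


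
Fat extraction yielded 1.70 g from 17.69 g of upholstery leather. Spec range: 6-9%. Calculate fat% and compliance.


Fat content = 9.6%
Compliant: No

Fat% = 1.70 / 17.69 x 100 = 9.6%
Spec range: 6-9%
Compliant: No


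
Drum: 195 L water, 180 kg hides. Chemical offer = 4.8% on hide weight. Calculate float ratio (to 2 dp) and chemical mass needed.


Float ratio = 1.08
Chemical needed = 8.64 kg

Float ratio = 195 / 180 = 1.08
Chemical = 180 x 4.8 / 100 = 8.64 kg


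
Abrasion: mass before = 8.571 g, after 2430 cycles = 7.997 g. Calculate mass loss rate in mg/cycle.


Mass loss = 8.571 - 7.997 = 0.574 g
Rate = 0.574 / 2430 x 1000 = 0.236 mg/cycle


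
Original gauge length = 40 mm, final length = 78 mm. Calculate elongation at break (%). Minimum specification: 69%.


Extension = 78 - 40 = 38 mm
Elongation = 38 / 40 x 100 = 95.0%
Minimum required: 69%
Meets specification: Yes


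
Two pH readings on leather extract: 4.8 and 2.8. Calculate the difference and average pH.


Difference = |4.8 - 2.8| = 2.0
Average = (4.8 + 2.8) / 2 = 3.80


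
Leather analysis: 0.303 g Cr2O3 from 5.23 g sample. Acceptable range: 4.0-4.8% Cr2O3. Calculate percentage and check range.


Cr2O3% = 0.303 / 5.23 x 100 = 5.79%
Acceptable range: 4.0 to 4.8%
Within range: No


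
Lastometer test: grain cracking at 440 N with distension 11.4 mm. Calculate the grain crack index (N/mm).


Grain crack index = force / distension
Index = 440 / 11.4 = 38.6 N/mm


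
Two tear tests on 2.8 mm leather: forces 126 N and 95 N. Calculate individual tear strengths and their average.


Tear 1 = 45.0 N/mm
Tear 2 = 33.9 N/mm
Average = 39.5 N/mm


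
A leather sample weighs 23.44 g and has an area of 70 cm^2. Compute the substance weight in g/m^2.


Substance weight = mass / area x 10000
SW = 23.44 / 70 x 10000
SW = 3348.6 g/m^2


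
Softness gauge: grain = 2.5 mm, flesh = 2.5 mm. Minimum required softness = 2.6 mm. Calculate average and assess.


Average softness = 2.50 mm
Meets requirement: No

Average = (2.5 + 2.5) / 2 = 2.50 mm
Minimum = 2.6 mm
Meets requirement: No


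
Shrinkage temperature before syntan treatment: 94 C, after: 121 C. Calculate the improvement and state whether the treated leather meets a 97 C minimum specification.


Improvement = 27 C
Meets 97 C spec: Yes

Improvement = 121 - 94 = 27 C
Spec check: 121 C >= 97 C? Yes


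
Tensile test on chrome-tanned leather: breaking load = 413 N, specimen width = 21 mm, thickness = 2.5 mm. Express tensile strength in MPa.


7.87 MPa

Cross-section = 21 x 2.5 = 52.5 mm^2
TS = 413 / 52.5 = 7.87 MPa
(1 N/mm^2 = 1 MPa)


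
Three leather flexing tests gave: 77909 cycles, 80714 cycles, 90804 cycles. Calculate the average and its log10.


Average = (77909 + 80714 + 90804) / 3 = 83142 cycles
log10(83142) = 4.92


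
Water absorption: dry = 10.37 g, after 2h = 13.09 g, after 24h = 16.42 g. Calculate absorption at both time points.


2h absorption = 26.2%
24h absorption = 58.3%

WA (2h) = (13.09 - 10.37) / 10.37 x 100 = 26.2%
WA (24h) = (16.42 - 10.37) / 10.37 x 100 = 58.3%


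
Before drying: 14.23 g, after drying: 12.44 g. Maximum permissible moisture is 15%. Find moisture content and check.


MC = (14.23 - 12.44) / 14.23 x 100 = 12.6%
Maximum: 15%
Acceptable: Yes


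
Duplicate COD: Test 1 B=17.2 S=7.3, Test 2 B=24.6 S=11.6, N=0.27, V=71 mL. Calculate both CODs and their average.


COD1 = (17.2 - 7.3) x 0.27 x 8000 / 71 = 301.2 mg/L
COD2 = (24.6 - 11.6) x 0.27 x 8000 / 71 = 395.5 mg/L
Average = (301.2 + 395.5) / 2 = 348.4 mg/L


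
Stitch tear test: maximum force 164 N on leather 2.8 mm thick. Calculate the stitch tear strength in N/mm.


58.6 N/mm

Stitch tear strength = force / thickness
STS = 164 / 2.8 = 58.6 N/mm


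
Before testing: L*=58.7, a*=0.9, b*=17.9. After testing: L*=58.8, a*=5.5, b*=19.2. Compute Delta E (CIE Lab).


Delta E = 4.78

dL = 58.8 - 58.7 = 0.1
da = 5.5 - 0.9 = 4.6
db = 19.2 - 17.9 = 1.3
dE = sqrt((0.1)^2 + (4.6)^2 + (1.3)^2) = 4.78


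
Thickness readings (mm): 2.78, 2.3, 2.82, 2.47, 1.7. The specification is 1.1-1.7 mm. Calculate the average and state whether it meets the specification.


Sum = 12.07
Average = 12.07 / 5 = 2.41 mm
Specification range: 1.1 to 1.7 mm
Within spec: No


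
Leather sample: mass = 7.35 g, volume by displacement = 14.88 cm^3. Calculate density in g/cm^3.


0.494 g/cm^3

Density = mass / volume
Density = 7.35 / 14.88 = 0.494 g/cm^3


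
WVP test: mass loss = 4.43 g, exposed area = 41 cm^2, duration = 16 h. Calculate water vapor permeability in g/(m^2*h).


67.53 g/(m^2*h)


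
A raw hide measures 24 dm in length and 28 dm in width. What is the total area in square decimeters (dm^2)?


Area = length x width
Area = 24 x 28 = 672 dm^2


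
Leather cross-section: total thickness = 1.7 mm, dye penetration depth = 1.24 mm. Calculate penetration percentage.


72.9%

Penetration% = 1.24 / 1.7 x 100
Penetration = 72.9%


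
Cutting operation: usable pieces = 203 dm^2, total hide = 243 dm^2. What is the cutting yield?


Yield = usable / total x 100
Yield = 203 / 243 x 100 = 83.5%


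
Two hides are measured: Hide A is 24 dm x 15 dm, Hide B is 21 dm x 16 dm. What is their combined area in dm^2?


696 dm^2


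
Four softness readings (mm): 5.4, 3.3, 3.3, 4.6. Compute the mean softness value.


4.15 mm

Sum = 5.4 + 3.3 + 3.3 + 4.6
Mean = 16.6 / 4 = 4.15 mm


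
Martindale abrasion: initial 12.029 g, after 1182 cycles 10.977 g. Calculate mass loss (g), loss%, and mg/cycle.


Mass loss = 1.052 g
Loss = 8.75%
Rate = 0.890 mg/cycle

Loss = 12.029 - 10.977 = 1.052 g
Loss% = 1.052 / 12.029 x 100 = 8.75%
Rate = 1.052 / 1182 x 1000 = 0.890 mg/cycle


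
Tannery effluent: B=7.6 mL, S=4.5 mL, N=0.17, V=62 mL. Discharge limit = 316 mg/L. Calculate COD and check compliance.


COD = (7.6 - 4.5) x 0.17 x 8000 / 62 = 68.0 mg/L
Limit: 316 mg/L
Compliant: Yes


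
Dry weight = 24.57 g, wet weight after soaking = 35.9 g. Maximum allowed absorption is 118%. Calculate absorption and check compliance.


WA = (35.9 - 24.57) / 24.57 x 100 = 46.1%
Maximum allowed: 118%
Compliant: Yes


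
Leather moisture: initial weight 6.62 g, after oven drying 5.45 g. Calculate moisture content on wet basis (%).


17.7%


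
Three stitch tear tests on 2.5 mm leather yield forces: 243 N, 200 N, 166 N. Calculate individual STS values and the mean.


STS1 = 97.2 N/mm
STS2 = 80.0 N/mm
STS3 = 66.4 N/mm
Mean = 81.2 N/mm

STS1 = 243 / 2.5 = 97.2 N/mm
STS2 = 200 / 2.5 = 80.0 N/mm
STS3 = 166 / 2.5 = 66.4 N/mm
Mean = (97.2 + 80.0 + 66.4) / 3 = 81.2 N/mm


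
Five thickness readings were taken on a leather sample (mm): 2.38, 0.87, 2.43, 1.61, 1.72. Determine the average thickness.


1.80 mm

Sum = 2.38 + 0.87 + 2.43 + 1.61 + 1.72 = 9.01
Average = 9.01 / 5 = 1.80 mm


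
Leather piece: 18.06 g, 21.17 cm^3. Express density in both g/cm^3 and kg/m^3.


0.853 g/cm^3
853 kg/m^3


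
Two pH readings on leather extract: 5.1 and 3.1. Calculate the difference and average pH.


Difference = |5.1 - 3.1| = 2.0
Average = (5.1 + 3.1) / 2 = 4.10


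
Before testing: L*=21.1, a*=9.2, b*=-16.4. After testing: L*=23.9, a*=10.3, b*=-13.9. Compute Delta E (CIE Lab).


Delta E = 3.91

dL = 23.9 - 21.1 = 2.8
da = 10.3 - 9.2 = 1.1
db = -13.9 - (-16.4) = 2.5
dE = sqrt((2.8)^2 + (1.1)^2 + (2.5)^2) = 3.91


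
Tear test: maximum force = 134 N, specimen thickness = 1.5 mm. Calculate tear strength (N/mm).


89.3 N/mm

Tear strength = force / thickness
Tear = 134 / 1.5 = 89.3 N/mm


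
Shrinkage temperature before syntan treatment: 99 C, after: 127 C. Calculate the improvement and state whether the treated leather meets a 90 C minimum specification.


Improvement = 28 C
Meets 90 C spec: Yes

Improvement = 127 - 99 = 28 C
Spec check: 127 C >= 90 C? Yes


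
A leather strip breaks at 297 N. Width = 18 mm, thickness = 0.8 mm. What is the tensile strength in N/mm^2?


20.63 N/mm^2


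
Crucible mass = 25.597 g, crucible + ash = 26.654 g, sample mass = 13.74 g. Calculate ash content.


Ash mass = 1.057 g
Ash content = 7.69%


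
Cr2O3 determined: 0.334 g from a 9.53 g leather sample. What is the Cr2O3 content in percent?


Cr2O3% = 0.334 / 9.53 x 100
Cr2O3% = 3.50%


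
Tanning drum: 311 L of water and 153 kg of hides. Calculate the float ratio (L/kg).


Float ratio = water / hide weight
Ratio = 311 / 153 = 2.0


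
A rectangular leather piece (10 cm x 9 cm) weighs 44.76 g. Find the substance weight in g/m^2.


Area = 10 x 9 = 90 cm^2
SW = 44.76 / 90 x 10000 = 4973.3 g/m^2


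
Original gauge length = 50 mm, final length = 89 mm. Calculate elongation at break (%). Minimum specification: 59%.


Extension = 89 - 50 = 39 mm
Elongation = 39 / 50 x 100 = 78.0%
Minimum required: 59%
Meets specification: Yes


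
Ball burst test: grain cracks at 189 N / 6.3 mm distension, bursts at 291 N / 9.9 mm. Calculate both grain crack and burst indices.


Crack index = 189 / 6.3 = 30.0 N/mm
Burst index = 291 / 9.9 = 29.4 N/mm


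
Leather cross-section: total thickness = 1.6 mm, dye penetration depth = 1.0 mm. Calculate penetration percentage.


Penetration% = 1.0 / 1.6 x 100
Penetration = 62.5%


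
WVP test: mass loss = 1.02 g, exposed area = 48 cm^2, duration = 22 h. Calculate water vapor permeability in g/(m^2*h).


9.66 g/(m^2*h)


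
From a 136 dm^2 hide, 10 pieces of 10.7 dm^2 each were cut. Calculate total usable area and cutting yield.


Usable area = 107.0 dm^2
Yield = 78.7%

Total usable = 10 x 10.7 = 107.0 dm^2
Yield = 107.0 / 136 x 100 = 78.7%


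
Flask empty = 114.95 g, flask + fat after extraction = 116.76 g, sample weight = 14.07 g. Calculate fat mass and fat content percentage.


Fat mass = 116.76 - 114.95 = 1.81 g
Fat% = 1.81 / 14.07 x 100 = 12.9%


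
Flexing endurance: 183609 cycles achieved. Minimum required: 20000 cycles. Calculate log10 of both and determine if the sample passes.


Achieved: log10 = 5.26
Required: log10 = 4.30
Passes: Yes

log10(183609) = 5.26
log10(20000) = 4.30
Passes: Yes


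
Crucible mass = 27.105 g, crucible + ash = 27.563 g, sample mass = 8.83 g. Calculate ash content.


Ash mass = 27.563 - 27.105 = 0.458 g
Ash% = 0.458 / 8.83 x 100 = 5.19%


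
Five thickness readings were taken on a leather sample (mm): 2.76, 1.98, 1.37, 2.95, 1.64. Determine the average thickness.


2.14 mm

Sum = 2.76 + 1.98 + 1.37 + 2.95 + 1.64 = 10.70
Average = 10.70 / 5 = 2.14 mm


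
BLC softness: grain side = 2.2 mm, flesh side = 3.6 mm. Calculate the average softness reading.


2.90 mm


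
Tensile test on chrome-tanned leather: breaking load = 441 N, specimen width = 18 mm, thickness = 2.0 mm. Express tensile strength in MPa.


12.25 MPa

Cross-section = 18 x 2.0 = 36.0 mm^2
TS = 441 / 36.0 = 12.25 MPa
(1 N/mm^2 = 1 MPa)


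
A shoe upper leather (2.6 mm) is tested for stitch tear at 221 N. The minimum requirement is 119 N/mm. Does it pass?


STS = 85.0 N/mm
Passes: No

STS = 221 / 2.6 = 85.0 N/mm
Minimum required: 119 N/mm
Passes: No


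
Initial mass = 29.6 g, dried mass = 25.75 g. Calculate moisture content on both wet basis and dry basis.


Wet basis = 13.0%
Dry basis = 15.0%


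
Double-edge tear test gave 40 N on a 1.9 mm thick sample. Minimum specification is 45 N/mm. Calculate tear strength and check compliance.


Tear strength = 21.1 N/mm
Compliant: No

Tear strength = 40 / 1.9 = 21.1 N/mm
Required minimum = 45 N/mm
Compliant: No


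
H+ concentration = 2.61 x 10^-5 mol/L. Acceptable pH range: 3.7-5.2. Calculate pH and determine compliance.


pH = -log10(2.61 x 10^-5) = 4.58
Range: 3.7 to 5.2
Compliant: Yes


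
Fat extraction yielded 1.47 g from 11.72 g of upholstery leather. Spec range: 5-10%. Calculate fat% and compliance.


Fat content = 12.5%
Compliant: No


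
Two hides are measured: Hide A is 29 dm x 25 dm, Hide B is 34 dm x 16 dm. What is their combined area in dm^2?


1269 dm^2


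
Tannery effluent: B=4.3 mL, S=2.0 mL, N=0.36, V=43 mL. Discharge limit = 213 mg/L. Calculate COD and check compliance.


COD = 154.0 mg/L
Compliant: Yes


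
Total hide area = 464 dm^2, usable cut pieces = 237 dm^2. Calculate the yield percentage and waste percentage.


Yield = 237 / 464 x 100 = 51.1%
Waste = 464 - 237 = 227 dm^2
Waste% = 100 - 51.1 = 48.9%


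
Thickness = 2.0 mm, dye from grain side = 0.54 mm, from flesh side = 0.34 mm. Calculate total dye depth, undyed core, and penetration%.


Total dyed = 0.88 mm
Undyed core = 1.12 mm
Penetration = 44.0%


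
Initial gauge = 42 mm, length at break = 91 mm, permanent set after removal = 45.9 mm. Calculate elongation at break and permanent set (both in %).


Elongation at break = (91 - 42) / 42 x 100 = 116.7%
Permanent set = (45.9 - 42) / 42 x 100 = 9.3%


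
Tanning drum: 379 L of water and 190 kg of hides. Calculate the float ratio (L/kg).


Float ratio = water / hide weight
Ratio = 379 / 190 = 2.0


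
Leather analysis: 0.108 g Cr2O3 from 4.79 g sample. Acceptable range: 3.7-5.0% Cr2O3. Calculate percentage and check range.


Cr2O3 = 2.25%
Within range: No

Cr2O3% = 0.108 / 4.79 x 100 = 2.25%
Acceptable range: 3.7 to 5.0%
Within range: No


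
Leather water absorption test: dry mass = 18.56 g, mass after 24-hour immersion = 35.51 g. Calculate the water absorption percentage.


Water absorbed = 35.51 - 18.56 = 16.95 g
WA% = 16.95 / 18.56 x 100 = 91.3%


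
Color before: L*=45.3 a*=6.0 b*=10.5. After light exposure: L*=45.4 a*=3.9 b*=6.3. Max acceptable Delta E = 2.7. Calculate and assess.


Delta E = 4.70
Passes: No

dL = 0.1, da = -2.1, db = -4.2
dE = sqrt((0.1)^2 + (-2.1)^2 + (-4.2)^2) = 4.70
Max = 2.7
Passes: No


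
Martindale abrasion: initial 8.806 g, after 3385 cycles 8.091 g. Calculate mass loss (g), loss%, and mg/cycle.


Loss = 8.806 - 8.091 = 0.715 g
Loss% = 0.715 / 8.806 x 100 = 8.12%
Rate = 0.715 / 3385 x 1000 = 0.211 mg/cycle


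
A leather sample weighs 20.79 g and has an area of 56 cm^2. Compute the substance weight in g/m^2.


3712.5 g/m^2

Substance weight = mass / area x 10000
SW = 20.79 / 56 x 10000
SW = 3712.5 g/m^2


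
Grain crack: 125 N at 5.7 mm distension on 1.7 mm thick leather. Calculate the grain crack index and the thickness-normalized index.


Crack index = 125 / 5.7 = 21.9 N/mm
Normalized = 21.9 / 1.7 = 12.9 N/mm per mm


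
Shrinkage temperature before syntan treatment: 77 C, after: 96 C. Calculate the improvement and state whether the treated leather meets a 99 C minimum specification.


Improvement = 19 C
Meets 99 C spec: No

Improvement = 96 - 77 = 19 C
Spec check: 96 C >= 99 C? No


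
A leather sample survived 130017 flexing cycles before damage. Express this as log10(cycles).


5.11


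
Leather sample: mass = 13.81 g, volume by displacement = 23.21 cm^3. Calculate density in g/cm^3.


Density = mass / volume
Density = 13.81 / 23.21 = 0.595 g/cm^3


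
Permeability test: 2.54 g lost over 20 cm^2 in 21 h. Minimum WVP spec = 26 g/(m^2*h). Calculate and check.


WVP = 60.48 g/(m^2*h)
Meets specification: Yes


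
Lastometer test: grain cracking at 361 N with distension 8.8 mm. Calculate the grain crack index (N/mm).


41.0 N/mm


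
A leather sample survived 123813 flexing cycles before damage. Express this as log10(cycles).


log10(123813) = 5.09


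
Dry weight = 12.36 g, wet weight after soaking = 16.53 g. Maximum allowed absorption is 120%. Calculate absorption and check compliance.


WA = (16.53 - 12.36) / 12.36 x 100 = 33.7%
Maximum allowed: 120%
Compliant: Yes


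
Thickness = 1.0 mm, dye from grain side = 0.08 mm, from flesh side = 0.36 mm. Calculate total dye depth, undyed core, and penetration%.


Total dyed = 0.08 + 0.36 = 0.44 mm
Undyed core = 1.0 - 0.44 = 0.56 mm
Penetration = 0.44 / 1.0 x 100 = 44.0%


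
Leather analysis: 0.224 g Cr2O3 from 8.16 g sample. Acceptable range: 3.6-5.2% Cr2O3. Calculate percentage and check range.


Cr2O3 = 2.75%
Within range: No

Cr2O3% = 0.224 / 8.16 x 100 = 2.75%
Acceptable range: 3.6 to 5.2%
Within range: No


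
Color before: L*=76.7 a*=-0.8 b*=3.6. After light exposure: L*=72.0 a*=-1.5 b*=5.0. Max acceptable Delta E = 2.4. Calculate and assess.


Delta E = 4.95
Passes: No

dL = -4.7, da = -0.7, db = 1.4
dE = sqrt((-4.7)^2 + (-0.7)^2 + (1.4)^2) = 4.95
Max = 2.4
Passes: No


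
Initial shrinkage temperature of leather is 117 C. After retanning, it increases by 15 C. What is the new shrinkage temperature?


132 C

New Ts = 117 + 15 = 132 C


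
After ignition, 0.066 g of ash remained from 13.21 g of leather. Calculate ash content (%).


0.50%

Ash% = 0.066 / 13.21 x 100
Ash% = 0.50%


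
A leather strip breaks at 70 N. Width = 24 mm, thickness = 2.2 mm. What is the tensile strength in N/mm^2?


Cross-sectional area = 24 x 2.2 = 52.8 mm^2
Tensile strength = 70 / 52.8 = 1.33 N/mm^2


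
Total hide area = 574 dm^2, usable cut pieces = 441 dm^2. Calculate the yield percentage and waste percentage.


Yield = 441 / 574 x 100 = 76.8%
Waste = 574 - 441 = 133 dm^2
Waste% = 100 - 76.8 = 23.2%


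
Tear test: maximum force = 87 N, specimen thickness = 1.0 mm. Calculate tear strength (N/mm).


Tear strength = force / thickness
Tear = 87 / 1.0 = 87.0 N/mm


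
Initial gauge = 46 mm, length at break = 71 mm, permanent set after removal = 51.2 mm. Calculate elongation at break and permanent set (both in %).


Elongation at break = (71 - 46) / 46 x 100 = 54.3%
Permanent set = (51.2 - 46) / 46 x 100 = 11.3%


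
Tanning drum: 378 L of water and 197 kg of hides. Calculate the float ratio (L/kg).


1.9

Float ratio = water / hide weight
Ratio = 378 / 197 = 1.9


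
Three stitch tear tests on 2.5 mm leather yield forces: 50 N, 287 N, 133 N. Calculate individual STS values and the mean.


STS1 = 20.0 N/mm
STS2 = 114.8 N/mm
STS3 = 53.2 N/mm
Mean = 62.7 N/mm


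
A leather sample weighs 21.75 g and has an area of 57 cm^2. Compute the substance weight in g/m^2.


Substance weight = mass / area x 10000
SW = 21.75 / 57 x 10000
SW = 3815.8 g/m^2


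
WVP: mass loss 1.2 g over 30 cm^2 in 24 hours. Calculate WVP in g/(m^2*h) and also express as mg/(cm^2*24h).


WVP = 1.2 / (30 x 24) x 10000 = 16.67 g/(m^2*h)
Mass loss in mg = 1.2 x 1000 = 1200 mg
Per cm^2 per 24h in mg: 1200 x 24 / (30 x 24) = 28800 / 720 = 40.00 mg/(cm^2*24h)


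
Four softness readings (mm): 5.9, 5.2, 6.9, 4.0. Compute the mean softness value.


Sum = 5.9 + 5.2 + 6.9 + 4.0
Mean = 22.0 / 4 = 5.50 mm


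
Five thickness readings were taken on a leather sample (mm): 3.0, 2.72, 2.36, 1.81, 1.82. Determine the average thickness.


Sum = 3.0 + 2.72 + 2.36 + 1.81 + 1.82 = 11.71
Average = 11.71 / 5 = 2.34 mm


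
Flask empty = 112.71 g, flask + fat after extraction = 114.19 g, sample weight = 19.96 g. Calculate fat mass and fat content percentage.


Fat mass = 1.48 g
Fat content = 7.4%

Fat mass = 114.19 - 112.71 = 1.48 g
Fat% = 1.48 / 19.96 x 100 = 7.4%


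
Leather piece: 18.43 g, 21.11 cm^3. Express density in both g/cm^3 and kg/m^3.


Density = 18.43 / 21.11 = 0.873 g/cm^3
Convert: 0.873 x 1000 = 873 kg/m^3


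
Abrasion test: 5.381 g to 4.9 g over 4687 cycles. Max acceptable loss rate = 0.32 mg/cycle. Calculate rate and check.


Rate = 0.103 mg/cycle
Passes: Yes


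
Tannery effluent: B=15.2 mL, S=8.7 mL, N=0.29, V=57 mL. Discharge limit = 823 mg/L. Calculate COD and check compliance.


COD = 264.6 mg/L
Compliant: Yes


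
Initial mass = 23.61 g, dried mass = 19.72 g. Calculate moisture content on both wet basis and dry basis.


Moisture lost = 23.61 - 19.72 = 3.89 g
Wet basis MC = 3.89 / 23.61 x 100 = 16.5%
Dry basis MC = 3.89 / 19.72 x 100 = 19.7%


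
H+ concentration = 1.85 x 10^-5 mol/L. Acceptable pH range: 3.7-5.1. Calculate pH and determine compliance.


pH = 4.73
Compliant: Yes


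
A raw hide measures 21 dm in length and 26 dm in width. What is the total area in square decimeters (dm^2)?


Area = length x width
Area = 21 x 26 = 546 dm^2


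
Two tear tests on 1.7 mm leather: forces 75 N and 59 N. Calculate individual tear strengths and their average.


Tear 1 = 75 / 1.7 = 44.1 N/mm
Tear 2 = 59 / 1.7 = 34.7 N/mm
Average = (44.1 + 34.7) / 2 = 39.4 N/mm


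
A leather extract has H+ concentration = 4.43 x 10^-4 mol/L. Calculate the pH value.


pH = -log10[H+]
pH = -log10(4.43 x 10^-4) = 3.35


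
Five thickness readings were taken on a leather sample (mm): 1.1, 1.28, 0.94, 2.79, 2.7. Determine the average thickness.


Sum = 1.1 + 1.28 + 0.94 + 2.79 + 2.7 = 8.81
Average = 8.81 / 5 = 1.76 mm


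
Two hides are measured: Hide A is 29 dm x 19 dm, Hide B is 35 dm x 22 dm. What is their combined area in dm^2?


Hide A area = 29 x 19 = 551 dm^2
Hide B area = 35 x 22 = 770 dm^2
Total = 551 + 770 = 1321 dm^2


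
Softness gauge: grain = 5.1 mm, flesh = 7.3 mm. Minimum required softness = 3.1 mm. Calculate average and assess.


Average = (5.1 + 7.3) / 2 = 6.20 mm
Minimum = 3.1 mm
Meets requirement: Yes


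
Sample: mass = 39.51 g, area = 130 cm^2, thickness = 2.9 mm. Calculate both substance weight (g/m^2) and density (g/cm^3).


Substance weight = 3039.2 g/m^2
Density = 1.048 g/cm^3


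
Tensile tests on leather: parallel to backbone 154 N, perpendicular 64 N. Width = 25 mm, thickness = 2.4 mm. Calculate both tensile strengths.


Area = 25 x 2.4 = 60.0 mm^2
TS (parallel) = 154 / 60.0 = 2.57 N/mm^2
TS (perpendicular) = 64 / 60.0 = 1.07 N/mm^2


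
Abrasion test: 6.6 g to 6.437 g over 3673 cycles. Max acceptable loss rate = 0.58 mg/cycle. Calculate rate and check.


Loss = 6.6 - 6.437 = 0.163 g
Rate = 0.163 g / 3673 cycles x 1000 = 0.044 mg/cycle
Max = 0.58 mg/cycle
Passes: Yes


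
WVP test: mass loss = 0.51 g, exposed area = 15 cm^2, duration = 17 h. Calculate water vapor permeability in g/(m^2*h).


WVP = mass_loss / (area x time) x 10000
WVP = 0.51 / (15 x 17) x 10000
WVP = 0.51 / 255 x 10000 = 20.00 g/(m^2*h)


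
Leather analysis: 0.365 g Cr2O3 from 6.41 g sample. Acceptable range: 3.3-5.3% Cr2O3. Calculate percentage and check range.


Cr2O3 = 5.69%
Within range: No

Cr2O3% = 0.365 / 6.41 x 100 = 5.69%
Acceptable range: 3.3 to 5.3%
Within range: No


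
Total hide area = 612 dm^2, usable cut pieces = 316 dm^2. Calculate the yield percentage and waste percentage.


Yield = 316 / 612 x 100 = 51.6%
Waste = 612 - 316 = 296 dm^2
Waste% = 100 - 51.6 = 48.4%


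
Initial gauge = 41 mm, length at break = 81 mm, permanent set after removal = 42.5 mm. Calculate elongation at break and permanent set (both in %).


Elongation at break = 97.6%
Permanent set = 3.7%

Elongation at break = (81 - 41) / 41 x 100 = 97.6%
Permanent set = (42.5 - 41) / 41 x 100 = 3.7%


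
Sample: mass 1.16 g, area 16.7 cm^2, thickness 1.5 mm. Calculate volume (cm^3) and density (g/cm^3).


Volume = 2.505 cm^3
Density = 0.463 g/cm^3


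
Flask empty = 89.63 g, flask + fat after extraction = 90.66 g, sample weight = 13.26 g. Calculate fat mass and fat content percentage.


Fat mass = 90.66 - 89.63 = 1.03 g
Fat% = 1.03 / 13.26 x 100 = 7.8%


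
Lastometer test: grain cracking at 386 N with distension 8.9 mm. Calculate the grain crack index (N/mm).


43.4 N/mm

Grain crack index = force / distension
Index = 386 / 8.9 = 43.4 N/mm


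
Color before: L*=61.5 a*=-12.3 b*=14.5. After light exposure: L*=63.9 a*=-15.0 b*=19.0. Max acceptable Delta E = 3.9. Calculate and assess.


Delta E = 5.77
Passes: No


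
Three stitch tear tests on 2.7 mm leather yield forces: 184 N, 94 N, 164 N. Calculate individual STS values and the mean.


STS1 = 184 / 2.7 = 68.1 N/mm
STS2 = 94 / 2.7 = 34.8 N/mm
STS3 = 164 / 2.7 = 60.7 N/mm
Mean = (68.1 + 34.8 + 60.7) / 3 = 54.5 N/mm


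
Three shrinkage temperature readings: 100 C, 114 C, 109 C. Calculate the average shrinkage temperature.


107.7 C

Average = (100 + 114 + 109) / 3
Average = 323 / 3 = 107.7 C


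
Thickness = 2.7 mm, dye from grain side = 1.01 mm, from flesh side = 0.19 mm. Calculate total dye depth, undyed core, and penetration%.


Total dyed = 1.01 + 0.19 = 1.20 mm
Undyed core = 2.7 - 1.20 = 1.50 mm
Penetration = 1.20 / 2.7 x 100 = 44.4%


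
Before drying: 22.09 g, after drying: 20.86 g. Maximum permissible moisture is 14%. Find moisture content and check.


MC = (22.09 - 20.86) / 22.09 x 100 = 5.6%
Maximum: 14%
Acceptable: Yes


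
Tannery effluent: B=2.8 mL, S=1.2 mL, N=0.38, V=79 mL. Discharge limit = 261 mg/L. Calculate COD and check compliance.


COD = (2.8 - 1.2) x 0.38 x 8000 / 79 = 61.6 mg/L
Limit: 261 mg/L
Compliant: Yes


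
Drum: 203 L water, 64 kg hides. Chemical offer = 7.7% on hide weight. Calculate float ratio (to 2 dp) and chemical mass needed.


Float ratio = 3.17
Chemical needed = 4.928 kg


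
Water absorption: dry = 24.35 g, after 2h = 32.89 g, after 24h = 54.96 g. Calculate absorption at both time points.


2h absorption = 35.1%
24h absorption = 125.7%


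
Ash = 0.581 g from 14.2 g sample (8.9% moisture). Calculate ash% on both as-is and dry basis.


As-is ash = 4.09%
Dry-basis ash = 4.49%


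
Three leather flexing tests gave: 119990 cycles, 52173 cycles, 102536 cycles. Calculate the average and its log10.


Average = 91566 cycles
log10 = 4.96

Average = (119990 + 52173 + 102536) / 3 = 91566 cycles
log10(91566) = 4.96


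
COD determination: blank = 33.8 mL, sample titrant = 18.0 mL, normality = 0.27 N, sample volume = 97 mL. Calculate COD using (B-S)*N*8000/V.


COD = (33.8 - 18.0) x 0.27 x 8000 / 97
COD = 15.8 x 0.27 x 8000 / 97
COD = 351.8 mg/L


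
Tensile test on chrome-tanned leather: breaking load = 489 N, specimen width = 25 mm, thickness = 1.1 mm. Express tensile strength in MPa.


17.78 MPa

Cross-section = 25 x 1.1 = 27.5 mm^2
TS = 489 / 27.5 = 17.78 MPa
(1 N/mm^2 = 1 MPa)


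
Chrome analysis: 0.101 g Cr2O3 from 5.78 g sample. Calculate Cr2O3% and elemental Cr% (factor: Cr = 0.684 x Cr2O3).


Cr2O3% = 0.101 / 5.78 x 100 = 1.75%
Cr% = 1.75 x 0.684 = 1.20%


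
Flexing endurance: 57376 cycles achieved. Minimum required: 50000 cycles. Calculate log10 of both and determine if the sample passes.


log10(57376) = 4.76
log10(50000) = 4.70
Passes: Yes


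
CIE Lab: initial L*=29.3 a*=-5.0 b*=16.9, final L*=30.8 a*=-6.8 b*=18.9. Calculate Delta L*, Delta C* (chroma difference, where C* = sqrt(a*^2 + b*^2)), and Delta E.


Delta L* = 1.5
Delta C* = 2.46
Delta E = 3.08


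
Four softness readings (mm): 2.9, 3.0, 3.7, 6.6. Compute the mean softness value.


4.05 mm

Sum = 2.9 + 3.0 + 3.7 + 6.6
Mean = 16.2 / 4 = 4.05 mm


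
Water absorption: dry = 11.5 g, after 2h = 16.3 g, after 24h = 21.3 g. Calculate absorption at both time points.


WA (2h) = (16.3 - 11.5) / 11.5 x 100 = 41.7%
WA (24h) = (21.3 - 11.5) / 11.5 x 100 = 85.2%


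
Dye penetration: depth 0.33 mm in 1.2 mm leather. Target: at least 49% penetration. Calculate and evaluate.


Penetration = 27.5%
Meets target: No

Penetration = 0.33 / 1.2 x 100 = 27.5%
Target: 49%
Meets target: No


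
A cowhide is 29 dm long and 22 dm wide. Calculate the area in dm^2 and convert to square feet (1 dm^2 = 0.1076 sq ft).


Area = 29 x 22 = 638 dm^2
Conversion: 638 x 0.1076 = 68.65 sq ft


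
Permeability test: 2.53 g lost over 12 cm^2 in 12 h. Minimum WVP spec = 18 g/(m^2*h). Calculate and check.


WVP = 175.69 g/(m^2*h)
Meets specification: Yes

WVP = 2.53 / (12 x 12) x 10000 = 175.69 g/(m^2*h)
Minimum: 18 g/(m^2*h)
Meets spec: Yes


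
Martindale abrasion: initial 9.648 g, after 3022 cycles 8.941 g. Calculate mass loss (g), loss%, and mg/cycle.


Mass loss = 0.707 g
Loss = 7.33%
Rate = 0.234 mg/cycle

Loss = 9.648 - 8.941 = 0.707 g
Loss% = 0.707 / 9.648 x 100 = 7.33%
Rate = 0.707 / 3022 x 1000 = 0.234 mg/cycle


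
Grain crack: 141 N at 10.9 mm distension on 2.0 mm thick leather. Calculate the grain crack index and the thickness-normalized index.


Crack index = 12.9 N/mm
Normalized index = 6.5 N/mm per mm


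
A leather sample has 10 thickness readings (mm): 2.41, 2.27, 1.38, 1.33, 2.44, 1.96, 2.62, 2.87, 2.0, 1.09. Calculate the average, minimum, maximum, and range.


Average = 2.04 mm
Min = 1.09 mm
Max = 2.87 mm
Range = 1.78 mm


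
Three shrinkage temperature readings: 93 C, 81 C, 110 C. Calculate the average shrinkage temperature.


Average = (93 + 81 + 110) / 3
Average = 284 / 3 = 94.7 C


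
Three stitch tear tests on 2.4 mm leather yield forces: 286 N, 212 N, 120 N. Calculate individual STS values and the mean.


STS1 = 286 / 2.4 = 119.2 N/mm
STS2 = 212 / 2.4 = 88.3 N/mm
STS3 = 120 / 2.4 = 50.0 N/mm
Mean = (119.2 + 88.3 + 50.0) / 3 = 85.8 N/mm


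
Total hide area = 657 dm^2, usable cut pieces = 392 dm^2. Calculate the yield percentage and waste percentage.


Yield = 59.7%
Waste = 40.3%


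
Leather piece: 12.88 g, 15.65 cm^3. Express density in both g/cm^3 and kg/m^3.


0.823 g/cm^3
823 kg/m^3

Density = 12.88 / 15.65 = 0.823 g/cm^3
Convert: 0.823 x 1000 = 823 kg/m^3
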